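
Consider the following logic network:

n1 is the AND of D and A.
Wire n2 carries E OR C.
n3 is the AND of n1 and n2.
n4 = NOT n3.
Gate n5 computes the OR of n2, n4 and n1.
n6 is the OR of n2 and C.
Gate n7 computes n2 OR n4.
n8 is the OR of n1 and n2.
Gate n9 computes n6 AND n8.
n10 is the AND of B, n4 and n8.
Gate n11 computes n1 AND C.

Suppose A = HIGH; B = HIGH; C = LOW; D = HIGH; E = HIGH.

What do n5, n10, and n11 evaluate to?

n5 = HIGH, n10 = LOW, n11 = LOW

n1 = D AND A = HIGH AND HIGH = HIGH
n2 = E OR C = HIGH OR LOW = HIGH
n3 = n1 AND n2 = HIGH AND HIGH = HIGH
n4 = NOT n3 = NOT HIGH = LOW
n5 = n2 OR n4 OR n1 = HIGH OR LOW OR HIGH = HIGH
n8 = n1 OR n2 = HIGH OR HIGH = HIGH
n10 = B AND n4 AND n8 = HIGH AND LOW AND HIGH = LOW
n11 = n1 AND C = HIGH AND LOW = LOW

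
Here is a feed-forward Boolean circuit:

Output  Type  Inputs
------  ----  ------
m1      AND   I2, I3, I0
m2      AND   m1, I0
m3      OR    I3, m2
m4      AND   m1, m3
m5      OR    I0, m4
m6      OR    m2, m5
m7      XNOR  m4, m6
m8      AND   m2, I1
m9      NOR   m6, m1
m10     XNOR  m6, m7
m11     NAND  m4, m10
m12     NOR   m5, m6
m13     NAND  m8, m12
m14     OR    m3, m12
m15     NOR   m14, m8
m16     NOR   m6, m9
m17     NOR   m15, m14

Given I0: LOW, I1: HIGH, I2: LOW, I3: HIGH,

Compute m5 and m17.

m5 = LOW; m17 = LOW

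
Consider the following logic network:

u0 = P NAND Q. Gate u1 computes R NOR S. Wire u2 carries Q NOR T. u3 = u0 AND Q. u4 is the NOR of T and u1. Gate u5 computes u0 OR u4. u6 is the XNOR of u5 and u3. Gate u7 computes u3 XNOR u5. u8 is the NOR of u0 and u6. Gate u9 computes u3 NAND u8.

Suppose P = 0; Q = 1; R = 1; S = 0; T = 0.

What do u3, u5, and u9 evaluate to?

u3 = 1  u5 = 1  u9 = 1

u0 = P NAND Q = 0 NAND 1 = 1
u1 = R NOR S = 1 NOR 0 = 0
u3 = u0 AND Q = 1 AND 1 = 1
u4 = T NOR u1 = 0 NOR 0 = 1
u5 = u0 OR u4 = 1 OR 1 = 1
u6 = u5 XNOR u3 = 1 XNOR 1 = 1
u8 = u0 NOR u6 = 1 NOR 1 = 0
u9 = u3 NAND u8 = 1 NAND 0 = 1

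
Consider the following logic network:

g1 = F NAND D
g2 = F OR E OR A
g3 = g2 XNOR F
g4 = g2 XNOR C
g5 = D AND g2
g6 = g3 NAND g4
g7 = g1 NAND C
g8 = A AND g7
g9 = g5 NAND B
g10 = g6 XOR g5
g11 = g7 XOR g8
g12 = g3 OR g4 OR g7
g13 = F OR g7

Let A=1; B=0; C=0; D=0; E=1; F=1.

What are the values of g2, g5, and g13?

g1 = F NAND D = 1 NAND 0 = 1
g2 = F OR E OR A = 1 OR 1 OR 1 = 1
g5 = D AND g2 = 0 AND 1 = 0
g7 = g1 NAND C = 1 NAND 0 = 1
g13 = F OR g7 = 1 OR 1 = 1

g2 = 1  g5 = 0  g13 = 1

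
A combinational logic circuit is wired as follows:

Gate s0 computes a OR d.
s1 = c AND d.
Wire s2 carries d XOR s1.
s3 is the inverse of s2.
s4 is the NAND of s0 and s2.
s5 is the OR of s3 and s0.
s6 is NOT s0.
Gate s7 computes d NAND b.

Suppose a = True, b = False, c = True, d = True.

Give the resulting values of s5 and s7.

s0 = a OR d = True OR True = True
s1 = c AND d = True AND True = True
s2 = d XOR s1 = True XOR True = False
s3 = NOT s2 = NOT False = True
s5 = s3 OR s0 = True OR True = True
s7 = d NAND b = True NAND False = True

s5 = True  s7 = True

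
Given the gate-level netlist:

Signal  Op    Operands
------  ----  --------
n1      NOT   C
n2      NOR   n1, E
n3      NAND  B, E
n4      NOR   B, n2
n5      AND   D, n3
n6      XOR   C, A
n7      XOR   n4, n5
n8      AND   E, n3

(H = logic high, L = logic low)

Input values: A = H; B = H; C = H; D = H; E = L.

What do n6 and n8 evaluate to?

n3 = B NAND E = H NAND L = H
n6 = C XOR A = H XOR H = L
n8 = E AND n3 = L AND H = L

n6 = L, n8 = L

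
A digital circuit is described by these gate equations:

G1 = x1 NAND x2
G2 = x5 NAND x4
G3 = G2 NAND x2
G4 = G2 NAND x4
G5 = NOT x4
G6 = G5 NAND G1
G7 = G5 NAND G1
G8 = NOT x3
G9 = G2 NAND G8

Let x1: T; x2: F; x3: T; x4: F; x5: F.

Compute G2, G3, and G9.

G2 = x5 NAND x4 = F NAND F = T
G3 = G2 NAND x2 = T NAND F = T
G8 = NOT x3 = NOT T = F
G9 = G2 NAND G8 = T NAND F = T

G2 = T, G3 = T, G9 = T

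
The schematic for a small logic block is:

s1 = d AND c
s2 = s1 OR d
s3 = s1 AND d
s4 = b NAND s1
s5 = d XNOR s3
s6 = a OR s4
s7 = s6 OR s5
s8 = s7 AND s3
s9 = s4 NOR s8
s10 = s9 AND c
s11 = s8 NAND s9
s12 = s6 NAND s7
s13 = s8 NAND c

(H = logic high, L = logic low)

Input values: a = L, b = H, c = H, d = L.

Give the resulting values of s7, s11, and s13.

s1 = d AND c = L AND H = L
s3 = s1 AND d = L AND L = L
s4 = b NAND s1 = H NAND L = H
s5 = d XNOR s3 = L XNOR L = H
s6 = a OR s4 = L OR H = H
s7 = s6 OR s5 = H OR H = H
s8 = s7 AND s3 = H AND L = L
s9 = s4 NOR s8 = H NOR L = L
s11 = s8 NAND s9 = L NAND L = H
s13 = s8 NAND c = L NAND H = H

s7 = H, s11 = H, s13 = H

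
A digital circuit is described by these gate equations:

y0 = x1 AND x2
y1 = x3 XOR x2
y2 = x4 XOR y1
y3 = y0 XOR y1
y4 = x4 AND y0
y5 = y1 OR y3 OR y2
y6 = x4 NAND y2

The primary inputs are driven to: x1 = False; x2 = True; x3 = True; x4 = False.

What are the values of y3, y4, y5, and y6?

y0 = x1 AND x2 = False AND True = False
y1 = x3 XOR x2 = True XOR True = False
y2 = x4 XOR y1 = False XOR False = False
y3 = y0 XOR y1 = False XOR False = False
y4 = x4 AND y0 = False AND False = False
y5 = y1 OR y3 OR y2 = False OR False OR False = False
y6 = x4 NAND y2 = False NAND False = True

y3 = False, y4 = False, y5 = False, y6 = True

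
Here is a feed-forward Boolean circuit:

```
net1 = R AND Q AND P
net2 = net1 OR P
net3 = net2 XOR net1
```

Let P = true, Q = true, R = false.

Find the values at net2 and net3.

net2 = true, net3 = true

net1 = R AND Q AND P = false AND true AND true = false
net2 = net1 OR P = false OR true = true
net3 = net2 XOR net1 = true XOR false = true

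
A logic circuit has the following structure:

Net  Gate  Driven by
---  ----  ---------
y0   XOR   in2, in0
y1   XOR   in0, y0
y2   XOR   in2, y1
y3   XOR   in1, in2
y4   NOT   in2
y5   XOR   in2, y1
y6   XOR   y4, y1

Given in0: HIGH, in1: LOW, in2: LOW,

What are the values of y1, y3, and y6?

y1 = LOW  y3 = LOW  y6 = HIGH

y0 = in2 XOR in0 = LOW XOR HIGH = HIGH
y1 = in0 XOR y0 = HIGH XOR HIGH = LOW
y3 = in1 XOR in2 = LOW XOR LOW = LOW
y4 = NOT in2 = NOT LOW = HIGH
y6 = y4 XOR y1 = HIGH XOR LOW = HIGH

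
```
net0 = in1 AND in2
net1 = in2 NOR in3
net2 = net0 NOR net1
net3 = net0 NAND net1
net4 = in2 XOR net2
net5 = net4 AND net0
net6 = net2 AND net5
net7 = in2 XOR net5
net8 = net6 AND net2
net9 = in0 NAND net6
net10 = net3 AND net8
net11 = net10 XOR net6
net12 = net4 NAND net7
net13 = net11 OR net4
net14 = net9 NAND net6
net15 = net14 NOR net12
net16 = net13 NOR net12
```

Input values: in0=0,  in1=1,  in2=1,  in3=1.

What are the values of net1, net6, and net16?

net1 = 0  net6 = 0  net16 = 0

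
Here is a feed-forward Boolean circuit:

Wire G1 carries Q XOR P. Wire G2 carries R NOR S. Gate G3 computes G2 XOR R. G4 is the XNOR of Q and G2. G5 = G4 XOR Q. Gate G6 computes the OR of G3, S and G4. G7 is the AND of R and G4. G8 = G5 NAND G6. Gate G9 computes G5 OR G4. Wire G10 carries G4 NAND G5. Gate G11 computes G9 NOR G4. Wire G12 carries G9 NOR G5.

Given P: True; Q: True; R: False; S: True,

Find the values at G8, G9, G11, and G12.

G2 = R NOR S = False NOR True = False
G3 = G2 XOR R = False XOR False = False
G4 = Q XNOR G2 = True XNOR False = False
G5 = G4 XOR Q = False XOR True = True
G6 = G3 OR S OR G4 = False OR True OR False = True
G8 = G5 NAND G6 = True NAND True = False
G9 = G5 OR G4 = True OR False = True
G11 = G9 NOR G4 = True NOR False = False
G12 = G9 NOR G5 = True NOR True = False

G8 = False, G9 = True, G11 = False, G12 = False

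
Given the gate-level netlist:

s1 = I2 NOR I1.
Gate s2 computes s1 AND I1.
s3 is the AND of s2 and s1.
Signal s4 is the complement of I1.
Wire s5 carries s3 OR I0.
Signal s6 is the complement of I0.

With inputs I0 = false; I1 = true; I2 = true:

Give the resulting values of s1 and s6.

s1 = false, s6 = true

s1 = I2 NOR I1 = true NOR true = false
s6 = NOT I0 = NOT false = true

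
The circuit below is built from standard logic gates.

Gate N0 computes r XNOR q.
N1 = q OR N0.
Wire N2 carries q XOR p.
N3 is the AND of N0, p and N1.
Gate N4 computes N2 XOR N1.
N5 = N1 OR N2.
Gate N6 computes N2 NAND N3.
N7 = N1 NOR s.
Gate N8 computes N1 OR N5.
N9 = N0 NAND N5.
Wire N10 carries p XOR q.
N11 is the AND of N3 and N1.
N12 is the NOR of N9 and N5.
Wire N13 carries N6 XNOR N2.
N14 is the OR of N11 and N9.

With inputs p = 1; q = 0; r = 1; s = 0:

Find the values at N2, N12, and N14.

N0 = r XNOR q = 1 XNOR 0 = 0
N1 = q OR N0 = 0 OR 0 = 0
N2 = q XOR p = 0 XOR 1 = 1
N3 = N0 AND p AND N1 = 0 AND 1 AND 0 = 0
N5 = N1 OR N2 = 0 OR 1 = 1
N9 = N0 NAND N5 = 0 NAND 1 = 1
N11 = N3 AND N1 = 0 AND 0 = 0
N12 = N9 NOR N5 = 1 NOR 1 = 0
N14 = N11 OR N9 = 0 OR 1 = 1

N2 = 1, N12 = 0, N14 = 1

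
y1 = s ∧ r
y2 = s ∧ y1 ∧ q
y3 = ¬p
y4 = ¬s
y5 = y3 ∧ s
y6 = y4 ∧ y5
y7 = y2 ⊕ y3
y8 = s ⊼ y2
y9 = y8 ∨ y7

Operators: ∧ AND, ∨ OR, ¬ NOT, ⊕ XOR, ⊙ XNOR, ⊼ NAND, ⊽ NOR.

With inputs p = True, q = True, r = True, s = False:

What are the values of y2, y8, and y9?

y1 = s AND r = False AND True = False
y2 = s AND y1 AND q = False AND False AND True = False
y3 = NOT p = NOT True = False
y7 = y2 XOR y3 = False XOR False = False
y8 = s NAND y2 = False NAND False = True
y9 = y8 OR y7 = True OR False = True

y2 = False, y8 = True, y9 = True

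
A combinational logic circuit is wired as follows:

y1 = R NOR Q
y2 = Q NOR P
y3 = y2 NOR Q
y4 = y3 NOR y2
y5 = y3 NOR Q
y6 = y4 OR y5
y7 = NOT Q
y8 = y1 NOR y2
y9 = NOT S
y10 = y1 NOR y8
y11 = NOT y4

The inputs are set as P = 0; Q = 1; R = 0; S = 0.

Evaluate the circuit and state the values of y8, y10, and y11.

y1 = R NOR Q = 0 NOR 1 = 0
y2 = Q NOR P = 1 NOR 0 = 0
y3 = y2 NOR Q = 0 NOR 1 = 0
y4 = y3 NOR y2 = 0 NOR 0 = 1
y8 = y1 NOR y2 = 0 NOR 0 = 1
y10 = y1 NOR y8 = 0 NOR 1 = 0
y11 = NOT y4 = NOT 1 = 0

y8 = 1, y10 = 0, y11 = 0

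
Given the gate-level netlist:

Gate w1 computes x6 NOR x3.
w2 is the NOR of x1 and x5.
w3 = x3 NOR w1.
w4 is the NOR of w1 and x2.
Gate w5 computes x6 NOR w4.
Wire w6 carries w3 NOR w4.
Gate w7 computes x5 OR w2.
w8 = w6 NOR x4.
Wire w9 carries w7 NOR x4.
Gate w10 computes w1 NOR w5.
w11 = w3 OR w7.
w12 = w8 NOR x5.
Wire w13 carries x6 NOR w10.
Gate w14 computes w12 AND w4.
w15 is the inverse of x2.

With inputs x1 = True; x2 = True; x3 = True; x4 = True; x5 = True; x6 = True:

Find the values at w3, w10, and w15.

w3 = False, w10 = True, w15 = False

w1 = x6 NOR x3 = True NOR True = False
w3 = x3 NOR w1 = True NOR False = False
w4 = w1 NOR x2 = False NOR True = False
w5 = x6 NOR w4 = True NOR False = False
w10 = w1 NOR w5 = False NOR False = True
w15 = NOT x2 = NOT True = False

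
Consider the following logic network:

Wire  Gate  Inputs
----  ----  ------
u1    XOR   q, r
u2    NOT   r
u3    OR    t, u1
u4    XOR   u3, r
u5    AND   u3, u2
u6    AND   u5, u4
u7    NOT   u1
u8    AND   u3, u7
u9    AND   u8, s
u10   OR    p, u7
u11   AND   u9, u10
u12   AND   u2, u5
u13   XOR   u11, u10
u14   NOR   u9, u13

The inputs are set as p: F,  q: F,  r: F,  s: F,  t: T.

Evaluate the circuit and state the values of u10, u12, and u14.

u10 = T; u12 = T; u14 = F

u1 = q XOR r = F XOR F = F
u2 = NOT r = NOT F = T
u3 = t OR u1 = T OR F = T
u5 = u3 AND u2 = T AND T = T
u7 = NOT u1 = NOT F = T
u8 = u3 AND u7 = T AND T = T
u9 = u8 AND s = T AND F = F
u10 = p OR u7 = F OR T = T
u11 = u9 AND u10 = F AND T = F
u12 = u2 AND u5 = T AND T = T
u13 = u11 XOR u10 = F XOR T = T
u14 = u9 NOR u13 = F NOR T = F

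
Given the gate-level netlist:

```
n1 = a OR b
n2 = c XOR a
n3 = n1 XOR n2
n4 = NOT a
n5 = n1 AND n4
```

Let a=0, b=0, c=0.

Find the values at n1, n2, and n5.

n1 = 0, n2 = 0, n5 = 0

n1 = a OR b = 0 OR 0 = 0
n2 = c XOR a = 0 XOR 0 = 0
n4 = NOT a = NOT 0 = 1
n5 = n1 AND n4 = 0 AND 1 = 0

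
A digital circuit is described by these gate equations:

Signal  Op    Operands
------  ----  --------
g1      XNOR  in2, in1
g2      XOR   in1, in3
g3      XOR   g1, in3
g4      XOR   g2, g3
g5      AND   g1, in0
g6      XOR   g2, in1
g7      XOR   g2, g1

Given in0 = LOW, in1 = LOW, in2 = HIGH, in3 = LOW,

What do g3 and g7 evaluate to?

g3 = LOW; g7 = LOW

g1 = in2 XNOR in1 = HIGH XNOR LOW = LOW
g2 = in1 XOR in3 = LOW XOR LOW = LOW
g3 = g1 XOR in3 = LOW XOR LOW = LOW
g7 = g2 XOR g1 = LOW XOR LOW = LOW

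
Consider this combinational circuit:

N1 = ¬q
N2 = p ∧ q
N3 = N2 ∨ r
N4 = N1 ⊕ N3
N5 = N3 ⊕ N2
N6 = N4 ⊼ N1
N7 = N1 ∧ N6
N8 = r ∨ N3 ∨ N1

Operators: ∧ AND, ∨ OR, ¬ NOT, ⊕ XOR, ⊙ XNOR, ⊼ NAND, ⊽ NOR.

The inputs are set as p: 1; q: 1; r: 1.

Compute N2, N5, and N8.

N1 = NOT q = NOT 1 = 0
N2 = p AND q = 1 AND 1 = 1
N3 = N2 OR r = 1 OR 1 = 1
N5 = N3 XOR N2 = 1 XOR 1 = 0
N8 = r OR N3 OR N1 = 1 OR 1 OR 0 = 1

N2 = 1, N5 = 0, N8 = 1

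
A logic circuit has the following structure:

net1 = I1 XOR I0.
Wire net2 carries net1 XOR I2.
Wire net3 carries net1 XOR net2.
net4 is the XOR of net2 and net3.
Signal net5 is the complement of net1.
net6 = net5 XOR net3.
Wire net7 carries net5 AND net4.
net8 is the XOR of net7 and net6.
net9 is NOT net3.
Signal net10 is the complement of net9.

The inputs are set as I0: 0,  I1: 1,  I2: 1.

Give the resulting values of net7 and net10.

net1 = I1 XOR I0 = 1 XOR 0 = 1
net2 = net1 XOR I2 = 1 XOR 1 = 0
net3 = net1 XOR net2 = 1 XOR 0 = 1
net4 = net2 XOR net3 = 0 XOR 1 = 1
net5 = NOT net1 = NOT 1 = 0
net7 = net5 AND net4 = 0 AND 1 = 0
net9 = NOT net3 = NOT 1 = 0
net10 = NOT net9 = NOT 0 = 1

net7 = 0; net10 = 1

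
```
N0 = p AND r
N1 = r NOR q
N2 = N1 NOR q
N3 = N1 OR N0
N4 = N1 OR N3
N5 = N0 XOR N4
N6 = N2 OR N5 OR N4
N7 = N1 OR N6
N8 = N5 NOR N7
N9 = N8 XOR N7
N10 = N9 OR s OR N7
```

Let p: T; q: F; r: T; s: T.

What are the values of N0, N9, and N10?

N0 = T, N9 = T, N10 = T

N0 = p AND r = T AND T = T
N1 = r NOR q = T NOR F = F
N2 = N1 NOR q = F NOR F = T
N3 = N1 OR N0 = F OR T = T
N4 = N1 OR N3 = F OR T = T
N5 = N0 XOR N4 = T XOR T = F
N6 = N2 OR N5 OR N4 = T OR F OR T = T
N7 = N1 OR N6 = F OR T = T
N8 = N5 NOR N7 = F NOR T = F
N9 = N8 XOR N7 = F XOR T = T
N10 = N9 OR s OR N7 = T OR T OR T = T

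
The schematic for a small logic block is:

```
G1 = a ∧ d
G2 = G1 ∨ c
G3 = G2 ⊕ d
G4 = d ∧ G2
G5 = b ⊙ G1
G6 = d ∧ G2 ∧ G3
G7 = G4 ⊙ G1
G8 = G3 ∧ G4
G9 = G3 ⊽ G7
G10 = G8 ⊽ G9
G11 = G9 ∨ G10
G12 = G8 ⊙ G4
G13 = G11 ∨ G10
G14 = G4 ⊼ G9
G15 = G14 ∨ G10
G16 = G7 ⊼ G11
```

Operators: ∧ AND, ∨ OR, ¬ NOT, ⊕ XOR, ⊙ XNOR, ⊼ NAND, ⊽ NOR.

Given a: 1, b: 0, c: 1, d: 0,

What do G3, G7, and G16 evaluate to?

G3 = 1; G7 = 1; G16 = 0

G1 = a AND d = 1 AND 0 = 0
G2 = G1 OR c = 0 OR 1 = 1
G3 = G2 XOR d = 1 XOR 0 = 1
G4 = d AND G2 = 0 AND 1 = 0
G7 = G4 XNOR G1 = 0 XNOR 0 = 1
G8 = G3 AND G4 = 1 AND 0 = 0
G9 = G3 NOR G7 = 1 NOR 1 = 0
G10 = G8 NOR G9 = 0 NOR 0 = 1
G11 = G9 OR G10 = 0 OR 1 = 1
G16 = G7 NAND G11 = 1 NAND 1 = 0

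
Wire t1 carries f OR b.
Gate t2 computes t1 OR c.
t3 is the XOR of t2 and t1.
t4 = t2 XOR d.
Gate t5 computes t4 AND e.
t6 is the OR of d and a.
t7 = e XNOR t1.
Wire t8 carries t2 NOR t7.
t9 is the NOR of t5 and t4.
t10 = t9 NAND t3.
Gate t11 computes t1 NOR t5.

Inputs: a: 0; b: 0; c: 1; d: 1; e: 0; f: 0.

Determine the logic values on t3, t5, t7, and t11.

t3 = 1  t5 = 0  t7 = 1  t11 = 1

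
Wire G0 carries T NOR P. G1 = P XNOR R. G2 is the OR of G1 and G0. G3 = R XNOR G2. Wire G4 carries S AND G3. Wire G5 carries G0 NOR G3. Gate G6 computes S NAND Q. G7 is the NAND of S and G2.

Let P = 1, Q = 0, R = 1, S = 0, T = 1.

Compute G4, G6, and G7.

G0 = T NOR P = 1 NOR 1 = 0
G1 = P XNOR R = 1 XNOR 1 = 1
G2 = G1 OR G0 = 1 OR 0 = 1
G3 = R XNOR G2 = 1 XNOR 1 = 1
G4 = S AND G3 = 0 AND 1 = 0
G6 = S NAND Q = 0 NAND 0 = 1
G7 = S NAND G2 = 0 NAND 1 = 1

G4 = 0, G6 = 1, G7 = 1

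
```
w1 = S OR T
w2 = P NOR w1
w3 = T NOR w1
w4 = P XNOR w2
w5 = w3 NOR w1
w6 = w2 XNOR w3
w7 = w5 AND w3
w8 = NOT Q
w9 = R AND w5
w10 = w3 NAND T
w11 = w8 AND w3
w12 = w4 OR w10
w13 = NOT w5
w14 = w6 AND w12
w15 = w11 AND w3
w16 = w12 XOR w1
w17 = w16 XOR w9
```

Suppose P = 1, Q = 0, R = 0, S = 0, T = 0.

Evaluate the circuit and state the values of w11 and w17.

w11 = 1, w17 = 1

w1 = S OR T = 0 OR 0 = 0
w2 = P NOR w1 = 1 NOR 0 = 0
w3 = T NOR w1 = 0 NOR 0 = 1
w4 = P XNOR w2 = 1 XNOR 0 = 0
w5 = w3 NOR w1 = 1 NOR 0 = 0
w8 = NOT Q = NOT 0 = 1
w9 = R AND w5 = 0 AND 0 = 0
w10 = w3 NAND T = 1 NAND 0 = 1
w11 = w8 AND w3 = 1 AND 1 = 1
w12 = w4 OR w10 = 0 OR 1 = 1
w16 = w12 XOR w1 = 1 XOR 0 = 1
w17 = w16 XOR w9 = 1 XOR 0 = 1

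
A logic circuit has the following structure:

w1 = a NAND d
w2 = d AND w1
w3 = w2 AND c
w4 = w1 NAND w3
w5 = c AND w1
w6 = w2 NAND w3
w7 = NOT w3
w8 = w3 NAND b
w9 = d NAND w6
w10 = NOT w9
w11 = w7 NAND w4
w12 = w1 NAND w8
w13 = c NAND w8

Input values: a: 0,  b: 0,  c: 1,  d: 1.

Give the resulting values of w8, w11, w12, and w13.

w8 = 1; w11 = 1; w12 = 0; w13 = 0

w1 = a NAND d = 0 NAND 1 = 1
w2 = d AND w1 = 1 AND 1 = 1
w3 = w2 AND c = 1 AND 1 = 1
w4 = w1 NAND w3 = 1 NAND 1 = 0
w7 = NOT w3 = NOT 1 = 0
w8 = w3 NAND b = 1 NAND 0 = 1
w11 = w7 NAND w4 = 0 NAND 0 = 1
w12 = w1 NAND w8 = 1 NAND 1 = 0
w13 = c NAND w8 = 1 NAND 1 = 0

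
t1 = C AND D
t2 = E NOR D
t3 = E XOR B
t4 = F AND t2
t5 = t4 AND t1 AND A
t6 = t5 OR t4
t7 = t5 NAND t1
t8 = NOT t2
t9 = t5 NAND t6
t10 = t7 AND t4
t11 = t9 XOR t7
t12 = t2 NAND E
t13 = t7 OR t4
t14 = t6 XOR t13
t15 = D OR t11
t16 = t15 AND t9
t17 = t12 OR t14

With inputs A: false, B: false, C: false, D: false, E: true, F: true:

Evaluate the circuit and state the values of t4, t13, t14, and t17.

t1 = C AND D = false AND false = false
t2 = E NOR D = true NOR false = false
t4 = F AND t2 = true AND false = false
t5 = t4 AND t1 AND A = false AND false AND false = false
t6 = t5 OR t4 = false OR false = false
t7 = t5 NAND t1 = false NAND false = true
t12 = t2 NAND E = false NAND true = true
t13 = t7 OR t4 = true OR false = true
t14 = t6 XOR t13 = false XOR true = true
t17 = t12 OR t14 = true OR true = true

t4 = false, t13 = true, t14 = true, t17 = true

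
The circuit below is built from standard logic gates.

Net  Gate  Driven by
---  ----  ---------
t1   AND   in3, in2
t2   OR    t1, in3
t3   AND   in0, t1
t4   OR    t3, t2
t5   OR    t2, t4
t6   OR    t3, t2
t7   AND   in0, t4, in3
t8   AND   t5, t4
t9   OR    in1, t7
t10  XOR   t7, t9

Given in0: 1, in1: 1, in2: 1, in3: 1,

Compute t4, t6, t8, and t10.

t4 = 1, t6 = 1, t8 = 1, t10 = 0

t1 = in3 AND in2 = 1 AND 1 = 1
t2 = t1 OR in3 = 1 OR 1 = 1
t3 = in0 AND t1 = 1 AND 1 = 1
t4 = t3 OR t2 = 1 OR 1 = 1
t5 = t2 OR t4 = 1 OR 1 = 1
t6 = t3 OR t2 = 1 OR 1 = 1
t7 = in0 AND t4 AND in3 = 1 AND 1 AND 1 = 1
t8 = t5 AND t4 = 1 AND 1 = 1
t9 = in1 OR t7 = 1 OR 1 = 1
t10 = t7 XOR t9 = 1 XOR 1 = 0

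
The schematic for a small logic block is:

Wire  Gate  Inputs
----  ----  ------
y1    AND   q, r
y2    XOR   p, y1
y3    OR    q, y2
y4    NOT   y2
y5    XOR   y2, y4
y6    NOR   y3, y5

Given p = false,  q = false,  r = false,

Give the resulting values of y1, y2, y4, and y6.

y1 = false; y2 = false; y4 = true; y6 = false

y1 = q AND r = false AND false = false
y2 = p XOR y1 = false XOR false = false
y3 = q OR y2 = false OR false = false
y4 = NOT y2 = NOT false = true
y5 = y2 XOR y4 = false XOR true = true
y6 = y3 NOR y5 = false NOR true = false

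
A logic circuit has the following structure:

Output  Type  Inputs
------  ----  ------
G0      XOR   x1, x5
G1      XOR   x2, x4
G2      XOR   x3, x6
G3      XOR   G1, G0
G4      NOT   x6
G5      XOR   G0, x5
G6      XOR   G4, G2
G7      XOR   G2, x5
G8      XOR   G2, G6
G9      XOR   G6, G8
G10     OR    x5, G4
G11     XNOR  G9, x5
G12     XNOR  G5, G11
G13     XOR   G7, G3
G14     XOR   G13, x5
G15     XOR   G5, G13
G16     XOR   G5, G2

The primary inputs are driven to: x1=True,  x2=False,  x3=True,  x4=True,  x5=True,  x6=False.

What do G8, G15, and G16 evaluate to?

G8 = True, G15 = False, G16 = False

G0 = x1 XOR x5 = True XOR True = False
G1 = x2 XOR x4 = False XOR True = True
G2 = x3 XOR x6 = True XOR False = True
G3 = G1 XOR G0 = True XOR False = True
G4 = NOT x6 = NOT False = True
G5 = G0 XOR x5 = False XOR True = True
G6 = G4 XOR G2 = True XOR True = False
G7 = G2 XOR x5 = True XOR True = False
G8 = G2 XOR G6 = True XOR False = True
G13 = G7 XOR G3 = False XOR True = True
G15 = G5 XOR G13 = True XOR True = False
G16 = G5 XOR G2 = True XOR True = False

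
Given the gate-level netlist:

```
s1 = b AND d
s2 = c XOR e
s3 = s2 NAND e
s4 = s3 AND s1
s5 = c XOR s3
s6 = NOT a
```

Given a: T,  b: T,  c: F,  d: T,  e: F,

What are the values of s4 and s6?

s4 = T  s6 = F

s1 = b AND d = T AND T = T
s2 = c XOR e = F XOR F = F
s3 = s2 NAND e = F NAND F = T
s4 = s3 AND s1 = T AND T = T
s6 = NOT a = NOT T = F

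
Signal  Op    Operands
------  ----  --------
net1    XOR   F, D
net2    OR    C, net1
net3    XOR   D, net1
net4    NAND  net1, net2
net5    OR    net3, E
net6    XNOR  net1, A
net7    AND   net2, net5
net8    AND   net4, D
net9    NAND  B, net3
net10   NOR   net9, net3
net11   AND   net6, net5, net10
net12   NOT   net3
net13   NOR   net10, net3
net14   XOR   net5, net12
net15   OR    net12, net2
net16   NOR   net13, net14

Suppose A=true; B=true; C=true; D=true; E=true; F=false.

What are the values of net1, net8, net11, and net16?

net1 = true, net8 = false, net11 = false, net16 = false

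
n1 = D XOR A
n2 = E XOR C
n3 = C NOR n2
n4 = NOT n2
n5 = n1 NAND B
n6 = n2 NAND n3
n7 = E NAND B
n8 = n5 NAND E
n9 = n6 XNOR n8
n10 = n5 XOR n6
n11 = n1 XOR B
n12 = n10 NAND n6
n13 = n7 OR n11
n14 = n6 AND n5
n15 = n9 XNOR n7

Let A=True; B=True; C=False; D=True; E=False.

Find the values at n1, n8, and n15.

n1 = D XOR A = True XOR True = False
n2 = E XOR C = False XOR False = False
n3 = C NOR n2 = False NOR False = True
n5 = n1 NAND B = False NAND True = True
n6 = n2 NAND n3 = False NAND True = True
n7 = E NAND B = False NAND True = True
n8 = n5 NAND E = True NAND False = True
n9 = n6 XNOR n8 = True XNOR True = True
n15 = n9 XNOR n7 = True XNOR True = True

n1 = False  n8 = True  n15 = True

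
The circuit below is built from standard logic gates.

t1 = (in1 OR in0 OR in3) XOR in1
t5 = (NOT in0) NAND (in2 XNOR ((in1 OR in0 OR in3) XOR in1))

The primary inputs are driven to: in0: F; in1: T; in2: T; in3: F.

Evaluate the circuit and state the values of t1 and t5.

t1 = F; t5 = T

t1 = (T OR F OR F) XOR T = F
t5 = (NOT F) NAND (T XNOR ((T OR F OR F) XOR T)) = T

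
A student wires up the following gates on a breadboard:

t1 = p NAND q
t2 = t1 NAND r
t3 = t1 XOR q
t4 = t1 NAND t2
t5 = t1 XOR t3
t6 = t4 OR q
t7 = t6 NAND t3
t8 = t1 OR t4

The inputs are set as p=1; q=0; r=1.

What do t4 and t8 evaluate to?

t4 = 1; t8 = 1

t1 = p NAND q = 1 NAND 0 = 1
t2 = t1 NAND r = 1 NAND 1 = 0
t4 = t1 NAND t2 = 1 NAND 0 = 1
t8 = t1 OR t4 = 1 OR 1 = 1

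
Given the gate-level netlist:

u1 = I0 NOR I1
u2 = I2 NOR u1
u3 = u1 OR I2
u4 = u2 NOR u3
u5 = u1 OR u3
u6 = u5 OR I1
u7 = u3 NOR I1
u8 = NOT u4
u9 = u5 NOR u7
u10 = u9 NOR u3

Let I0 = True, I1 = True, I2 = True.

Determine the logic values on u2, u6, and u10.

u1 = I0 NOR I1 = True NOR True = False
u2 = I2 NOR u1 = True NOR False = False
u3 = u1 OR I2 = False OR True = True
u5 = u1 OR u3 = False OR True = True
u6 = u5 OR I1 = True OR True = True
u7 = u3 NOR I1 = True NOR True = False
u9 = u5 NOR u7 = True NOR False = False
u10 = u9 NOR u3 = False NOR True = False

u2 = False; u6 = True; u10 = False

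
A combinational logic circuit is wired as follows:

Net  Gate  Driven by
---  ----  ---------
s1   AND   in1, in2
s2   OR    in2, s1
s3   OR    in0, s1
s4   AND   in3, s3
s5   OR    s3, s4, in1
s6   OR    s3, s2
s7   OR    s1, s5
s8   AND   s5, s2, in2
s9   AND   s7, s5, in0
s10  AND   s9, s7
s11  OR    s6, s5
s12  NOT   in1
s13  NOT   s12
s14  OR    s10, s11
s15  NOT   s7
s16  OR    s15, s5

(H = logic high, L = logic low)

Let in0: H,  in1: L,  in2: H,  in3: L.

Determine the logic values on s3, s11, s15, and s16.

s1 = in1 AND in2 = L AND H = L
s2 = in2 OR s1 = H OR L = H
s3 = in0 OR s1 = H OR L = H
s4 = in3 AND s3 = L AND H = L
s5 = s3 OR s4 OR in1 = H OR L OR L = H
s6 = s3 OR s2 = H OR H = H
s7 = s1 OR s5 = L OR H = H
s11 = s6 OR s5 = H OR H = H
s15 = NOT s7 = NOT H = L
s16 = s15 OR s5 = L OR H = H

s3 = H, s11 = H, s15 = L, s16 = H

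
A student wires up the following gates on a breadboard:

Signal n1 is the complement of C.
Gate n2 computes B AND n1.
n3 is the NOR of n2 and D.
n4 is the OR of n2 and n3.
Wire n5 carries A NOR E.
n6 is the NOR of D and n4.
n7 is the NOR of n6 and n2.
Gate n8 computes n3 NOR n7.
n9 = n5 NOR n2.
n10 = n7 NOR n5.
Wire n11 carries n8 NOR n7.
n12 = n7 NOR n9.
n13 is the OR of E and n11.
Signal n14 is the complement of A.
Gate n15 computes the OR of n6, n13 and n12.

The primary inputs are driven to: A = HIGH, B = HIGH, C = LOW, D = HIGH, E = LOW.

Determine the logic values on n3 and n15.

n3 = LOW  n15 = HIGH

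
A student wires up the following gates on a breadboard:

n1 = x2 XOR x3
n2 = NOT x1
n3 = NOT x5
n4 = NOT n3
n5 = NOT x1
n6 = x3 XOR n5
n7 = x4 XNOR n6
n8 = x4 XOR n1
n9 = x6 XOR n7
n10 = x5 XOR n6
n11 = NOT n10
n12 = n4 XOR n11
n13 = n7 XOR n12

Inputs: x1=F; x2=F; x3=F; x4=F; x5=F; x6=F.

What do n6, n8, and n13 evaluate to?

n1 = x2 XOR x3 = F XOR F = F
n3 = NOT x5 = NOT F = T
n4 = NOT n3 = NOT T = F
n5 = NOT x1 = NOT F = T
n6 = x3 XOR n5 = F XOR T = T
n7 = x4 XNOR n6 = F XNOR T = F
n8 = x4 XOR n1 = F XOR F = F
n10 = x5 XOR n6 = F XOR T = T
n11 = NOT n10 = NOT T = F
n12 = n4 XOR n11 = F XOR F = F
n13 = n7 XOR n12 = F XOR F = F

n6 = T; n8 = F; n13 = F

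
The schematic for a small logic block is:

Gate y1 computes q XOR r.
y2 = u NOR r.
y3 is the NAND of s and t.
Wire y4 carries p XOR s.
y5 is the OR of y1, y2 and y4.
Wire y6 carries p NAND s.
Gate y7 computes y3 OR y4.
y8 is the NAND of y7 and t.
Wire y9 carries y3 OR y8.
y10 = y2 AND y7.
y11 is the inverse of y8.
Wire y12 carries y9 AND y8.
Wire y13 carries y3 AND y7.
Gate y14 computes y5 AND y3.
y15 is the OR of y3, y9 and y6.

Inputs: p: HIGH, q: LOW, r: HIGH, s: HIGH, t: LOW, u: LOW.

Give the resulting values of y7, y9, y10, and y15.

y2 = u NOR r = LOW NOR HIGH = LOW
y3 = s NAND t = HIGH NAND LOW = HIGH
y4 = p XOR s = HIGH XOR HIGH = LOW
y6 = p NAND s = HIGH NAND HIGH = LOW
y7 = y3 OR y4 = HIGH OR LOW = HIGH
y8 = y7 NAND t = HIGH NAND LOW = HIGH
y9 = y3 OR y8 = HIGH OR HIGH = HIGH
y10 = y2 AND y7 = LOW AND HIGH = LOW
y15 = y3 OR y9 OR y6 = HIGH OR HIGH OR LOW = HIGH

y7 = HIGH, y9 = HIGH, y10 = LOW, y15 = HIGH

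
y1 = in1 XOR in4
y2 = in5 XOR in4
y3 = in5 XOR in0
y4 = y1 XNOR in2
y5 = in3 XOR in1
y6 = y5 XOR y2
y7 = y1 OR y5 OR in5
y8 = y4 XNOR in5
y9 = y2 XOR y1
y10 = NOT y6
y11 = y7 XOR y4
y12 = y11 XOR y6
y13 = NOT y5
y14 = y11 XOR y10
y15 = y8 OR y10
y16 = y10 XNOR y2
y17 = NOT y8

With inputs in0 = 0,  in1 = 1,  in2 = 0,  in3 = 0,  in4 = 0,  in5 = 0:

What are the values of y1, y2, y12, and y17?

y1 = 1, y2 = 0, y12 = 0, y17 = 0

y1 = in1 XOR in4 = 1 XOR 0 = 1
y2 = in5 XOR in4 = 0 XOR 0 = 0
y4 = y1 XNOR in2 = 1 XNOR 0 = 0
y5 = in3 XOR in1 = 0 XOR 1 = 1
y6 = y5 XOR y2 = 1 XOR 0 = 1
y7 = y1 OR y5 OR in5 = 1 OR 1 OR 0 = 1
y8 = y4 XNOR in5 = 0 XNOR 0 = 1
y11 = y7 XOR y4 = 1 XOR 0 = 1
y12 = y11 XOR y6 = 1 XOR 1 = 0
y17 = NOT y8 = NOT 1 = 0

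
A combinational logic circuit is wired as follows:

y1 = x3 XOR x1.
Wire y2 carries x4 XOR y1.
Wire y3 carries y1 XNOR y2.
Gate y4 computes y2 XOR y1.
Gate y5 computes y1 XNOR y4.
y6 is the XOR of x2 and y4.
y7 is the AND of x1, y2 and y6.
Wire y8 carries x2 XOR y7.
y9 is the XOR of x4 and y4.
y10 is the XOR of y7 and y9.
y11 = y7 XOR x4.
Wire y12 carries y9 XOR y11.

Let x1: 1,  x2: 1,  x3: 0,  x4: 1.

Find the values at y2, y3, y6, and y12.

y2 = 0  y3 = 0  y6 = 0  y12 = 1

y1 = x3 XOR x1 = 0 XOR 1 = 1
y2 = x4 XOR y1 = 1 XOR 1 = 0
y3 = y1 XNOR y2 = 1 XNOR 0 = 0
y4 = y2 XOR y1 = 0 XOR 1 = 1
y6 = x2 XOR y4 = 1 XOR 1 = 0
y7 = x1 AND y2 AND y6 = 1 AND 0 AND 0 = 0
y9 = x4 XOR y4 = 1 XOR 1 = 0
y11 = y7 XOR x4 = 0 XOR 1 = 1
y12 = y9 XOR y11 = 0 XOR 1 = 1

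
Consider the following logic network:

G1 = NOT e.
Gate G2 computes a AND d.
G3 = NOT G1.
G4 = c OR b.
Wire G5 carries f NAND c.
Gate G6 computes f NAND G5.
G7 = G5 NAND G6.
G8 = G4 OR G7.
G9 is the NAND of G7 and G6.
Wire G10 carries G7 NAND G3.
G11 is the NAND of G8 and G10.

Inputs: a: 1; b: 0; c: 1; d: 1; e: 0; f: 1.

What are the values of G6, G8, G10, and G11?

G1 = NOT e = NOT 0 = 1
G3 = NOT G1 = NOT 1 = 0
G4 = c OR b = 1 OR 0 = 1
G5 = f NAND c = 1 NAND 1 = 0
G6 = f NAND G5 = 1 NAND 0 = 1
G7 = G5 NAND G6 = 0 NAND 1 = 1
G8 = G4 OR G7 = 1 OR 1 = 1
G10 = G7 NAND G3 = 1 NAND 0 = 1
G11 = G8 NAND G10 = 1 NAND 1 = 0

G6 = 1  G8 = 1  G10 = 1  G11 = 0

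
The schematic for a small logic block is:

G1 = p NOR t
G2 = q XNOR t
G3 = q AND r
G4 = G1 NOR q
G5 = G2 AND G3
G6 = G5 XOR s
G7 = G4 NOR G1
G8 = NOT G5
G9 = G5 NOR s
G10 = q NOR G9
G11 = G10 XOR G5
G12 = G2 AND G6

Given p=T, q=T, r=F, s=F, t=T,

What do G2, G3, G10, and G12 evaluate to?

G2 = T, G3 = F, G10 = F, G12 = F

G2 = q XNOR t = T XNOR T = T
G3 = q AND r = T AND F = F
G5 = G2 AND G3 = T AND F = F
G6 = G5 XOR s = F XOR F = F
G9 = G5 NOR s = F NOR F = T
G10 = q NOR G9 = T NOR T = F
G12 = G2 AND G6 = T AND F = F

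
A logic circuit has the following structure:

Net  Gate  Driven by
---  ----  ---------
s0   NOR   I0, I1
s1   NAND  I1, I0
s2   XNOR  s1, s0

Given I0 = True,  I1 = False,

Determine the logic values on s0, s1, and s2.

s0 = False; s1 = True; s2 = False

s0 = I0 NOR I1 = True NOR False = False
s1 = I1 NAND I0 = False NAND True = True
s2 = s1 XNOR s0 = True XNOR False = False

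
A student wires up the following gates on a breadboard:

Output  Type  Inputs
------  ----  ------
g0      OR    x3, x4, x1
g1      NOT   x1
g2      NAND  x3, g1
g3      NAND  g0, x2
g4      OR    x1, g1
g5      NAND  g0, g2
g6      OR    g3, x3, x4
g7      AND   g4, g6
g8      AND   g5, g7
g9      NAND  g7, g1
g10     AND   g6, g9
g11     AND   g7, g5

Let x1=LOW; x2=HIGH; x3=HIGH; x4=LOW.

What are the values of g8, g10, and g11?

g8 = HIGH, g10 = LOW, g11 = HIGH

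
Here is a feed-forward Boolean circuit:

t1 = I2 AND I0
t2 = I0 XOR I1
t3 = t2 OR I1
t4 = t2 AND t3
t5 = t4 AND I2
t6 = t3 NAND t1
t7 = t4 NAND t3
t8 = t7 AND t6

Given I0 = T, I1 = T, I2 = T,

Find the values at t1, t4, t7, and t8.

t1 = I2 AND I0 = T AND T = T
t2 = I0 XOR I1 = T XOR T = F
t3 = t2 OR I1 = F OR T = T
t4 = t2 AND t3 = F AND T = F
t6 = t3 NAND t1 = T NAND T = F
t7 = t4 NAND t3 = F NAND T = T
t8 = t7 AND t6 = T AND F = F

t1 = T  t4 = F  t7 = T  t8 = F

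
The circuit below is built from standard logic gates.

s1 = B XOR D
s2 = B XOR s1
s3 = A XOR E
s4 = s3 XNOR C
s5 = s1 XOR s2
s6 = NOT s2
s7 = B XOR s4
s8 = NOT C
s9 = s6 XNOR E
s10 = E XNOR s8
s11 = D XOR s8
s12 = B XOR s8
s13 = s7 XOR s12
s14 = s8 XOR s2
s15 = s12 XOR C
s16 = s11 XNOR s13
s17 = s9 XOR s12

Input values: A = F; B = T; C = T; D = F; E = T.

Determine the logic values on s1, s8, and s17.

s1 = T  s8 = F  s17 = F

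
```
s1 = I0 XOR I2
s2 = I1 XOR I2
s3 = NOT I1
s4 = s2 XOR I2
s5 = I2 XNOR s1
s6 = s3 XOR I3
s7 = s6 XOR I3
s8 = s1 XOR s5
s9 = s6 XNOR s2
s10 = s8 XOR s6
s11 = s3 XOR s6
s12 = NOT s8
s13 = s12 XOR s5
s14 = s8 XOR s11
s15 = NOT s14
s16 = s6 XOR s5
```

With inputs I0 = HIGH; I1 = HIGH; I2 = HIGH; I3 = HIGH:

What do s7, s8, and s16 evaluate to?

s7 = LOW  s8 = LOW  s16 = HIGH

s1 = I0 XOR I2 = HIGH XOR HIGH = LOW
s3 = NOT I1 = NOT HIGH = LOW
s5 = I2 XNOR s1 = HIGH XNOR LOW = LOW
s6 = s3 XOR I3 = LOW XOR HIGH = HIGH
s7 = s6 XOR I3 = HIGH XOR HIGH = LOW
s8 = s1 XOR s5 = LOW XOR LOW = LOW
s16 = s6 XOR s5 = HIGH XOR LOW = HIGH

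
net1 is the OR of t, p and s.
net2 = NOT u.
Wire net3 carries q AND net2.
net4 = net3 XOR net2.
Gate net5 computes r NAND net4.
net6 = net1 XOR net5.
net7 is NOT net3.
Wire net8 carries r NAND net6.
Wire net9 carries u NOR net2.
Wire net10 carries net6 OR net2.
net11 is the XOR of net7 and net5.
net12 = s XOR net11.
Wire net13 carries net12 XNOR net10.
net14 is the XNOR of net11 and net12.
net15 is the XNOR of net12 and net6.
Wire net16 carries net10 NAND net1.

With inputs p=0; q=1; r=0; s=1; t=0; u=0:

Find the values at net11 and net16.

net11 = 1  net16 = 0

net1 = t OR p OR s = 0 OR 0 OR 1 = 1
net2 = NOT u = NOT 0 = 1
net3 = q AND net2 = 1 AND 1 = 1
net4 = net3 XOR net2 = 1 XOR 1 = 0
net5 = r NAND net4 = 0 NAND 0 = 1
net6 = net1 XOR net5 = 1 XOR 1 = 0
net7 = NOT net3 = NOT 1 = 0
net10 = net6 OR net2 = 0 OR 1 = 1
net11 = net7 XOR net5 = 0 XOR 1 = 1
net16 = net10 NAND net1 = 1 NAND 1 = 0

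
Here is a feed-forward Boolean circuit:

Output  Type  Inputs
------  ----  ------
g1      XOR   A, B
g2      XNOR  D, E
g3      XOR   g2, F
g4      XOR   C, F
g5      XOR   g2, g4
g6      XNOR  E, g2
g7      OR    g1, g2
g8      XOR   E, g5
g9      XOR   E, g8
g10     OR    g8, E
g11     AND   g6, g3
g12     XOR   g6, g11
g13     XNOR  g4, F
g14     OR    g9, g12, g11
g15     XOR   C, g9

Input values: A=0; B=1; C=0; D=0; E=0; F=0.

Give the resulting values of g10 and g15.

g2 = D XNOR E = 0 XNOR 0 = 1
g4 = C XOR F = 0 XOR 0 = 0
g5 = g2 XOR g4 = 1 XOR 0 = 1
g8 = E XOR g5 = 0 XOR 1 = 1
g9 = E XOR g8 = 0 XOR 1 = 1
g10 = g8 OR E = 1 OR 0 = 1
g15 = C XOR g9 = 0 XOR 1 = 1

g10 = 1, g15 = 1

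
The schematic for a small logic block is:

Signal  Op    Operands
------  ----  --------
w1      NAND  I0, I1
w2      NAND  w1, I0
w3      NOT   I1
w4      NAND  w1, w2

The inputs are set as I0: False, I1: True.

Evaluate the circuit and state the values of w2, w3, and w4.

w2 = True, w3 = False, w4 = False

w1 = I0 NAND I1 = False NAND True = True
w2 = w1 NAND I0 = True NAND False = True
w3 = NOT I1 = NOT True = False
w4 = w1 NAND w2 = True NAND True = False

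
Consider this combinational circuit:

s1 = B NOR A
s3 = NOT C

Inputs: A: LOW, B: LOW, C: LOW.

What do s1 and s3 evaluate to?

s1 = HIGH; s3 = HIGH

s1 = LOW NOR LOW = HIGH
s3 = NOT LOW = HIGH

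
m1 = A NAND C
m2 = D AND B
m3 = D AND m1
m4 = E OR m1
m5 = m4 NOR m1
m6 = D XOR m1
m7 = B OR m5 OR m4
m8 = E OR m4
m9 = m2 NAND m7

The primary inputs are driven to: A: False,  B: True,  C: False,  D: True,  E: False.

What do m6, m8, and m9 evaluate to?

m1 = A NAND C = False NAND False = True
m2 = D AND B = True AND True = True
m4 = E OR m1 = False OR True = True
m5 = m4 NOR m1 = True NOR True = False
m6 = D XOR m1 = True XOR True = False
m7 = B OR m5 OR m4 = True OR False OR True = True
m8 = E OR m4 = False OR True = True
m9 = m2 NAND m7 = True NAND True = False

m6 = False, m8 = True, m9 = False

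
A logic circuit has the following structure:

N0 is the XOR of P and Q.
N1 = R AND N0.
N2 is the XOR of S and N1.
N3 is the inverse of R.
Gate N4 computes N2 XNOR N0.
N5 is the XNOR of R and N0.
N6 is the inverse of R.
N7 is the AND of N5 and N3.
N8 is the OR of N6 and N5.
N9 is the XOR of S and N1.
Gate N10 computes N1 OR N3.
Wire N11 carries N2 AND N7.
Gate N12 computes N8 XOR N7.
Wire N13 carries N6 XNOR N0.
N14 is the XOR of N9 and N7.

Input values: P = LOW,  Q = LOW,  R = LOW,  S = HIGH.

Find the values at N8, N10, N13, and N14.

N8 = HIGH, N10 = HIGH, N13 = LOW, N14 = LOW

N0 = P XOR Q = LOW XOR LOW = LOW
N1 = R AND N0 = LOW AND LOW = LOW
N3 = NOT R = NOT LOW = HIGH
N5 = R XNOR N0 = LOW XNOR LOW = HIGH
N6 = NOT R = NOT LOW = HIGH
N7 = N5 AND N3 = HIGH AND HIGH = HIGH
N8 = N6 OR N5 = HIGH OR HIGH = HIGH
N9 = S XOR N1 = HIGH XOR LOW = HIGH
N10 = N1 OR N3 = LOW OR HIGH = HIGH
N13 = N6 XNOR N0 = HIGH XNOR LOW = LOW
N14 = N9 XOR N7 = HIGH XOR HIGH = LOW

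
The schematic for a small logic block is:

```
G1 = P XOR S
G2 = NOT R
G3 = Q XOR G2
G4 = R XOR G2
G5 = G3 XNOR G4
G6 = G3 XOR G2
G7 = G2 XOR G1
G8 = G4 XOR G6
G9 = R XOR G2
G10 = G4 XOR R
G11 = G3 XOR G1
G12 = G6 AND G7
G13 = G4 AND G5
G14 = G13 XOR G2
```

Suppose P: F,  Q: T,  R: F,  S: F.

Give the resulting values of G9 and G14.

G2 = NOT R = NOT F = T
G3 = Q XOR G2 = T XOR T = F
G4 = R XOR G2 = F XOR T = T
G5 = G3 XNOR G4 = F XNOR T = F
G9 = R XOR G2 = F XOR T = T
G13 = G4 AND G5 = T AND F = F
G14 = G13 XOR G2 = F XOR T = T

G9 = T, G14 = T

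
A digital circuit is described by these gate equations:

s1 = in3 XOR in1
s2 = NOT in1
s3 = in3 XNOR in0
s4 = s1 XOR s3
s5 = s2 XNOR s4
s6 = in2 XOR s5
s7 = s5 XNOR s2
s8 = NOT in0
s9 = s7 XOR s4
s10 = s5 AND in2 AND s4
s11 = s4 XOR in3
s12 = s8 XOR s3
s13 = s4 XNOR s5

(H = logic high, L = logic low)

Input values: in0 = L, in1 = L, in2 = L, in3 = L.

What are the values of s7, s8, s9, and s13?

s7 = H, s8 = H, s9 = L, s13 = H

s1 = in3 XOR in1 = L XOR L = L
s2 = NOT in1 = NOT L = H
s3 = in3 XNOR in0 = L XNOR L = H
s4 = s1 XOR s3 = L XOR H = H
s5 = s2 XNOR s4 = H XNOR H = H
s7 = s5 XNOR s2 = H XNOR H = H
s8 = NOT in0 = NOT L = H
s9 = s7 XOR s4 = H XOR H = L
s13 = s4 XNOR s5 = H XNOR H = H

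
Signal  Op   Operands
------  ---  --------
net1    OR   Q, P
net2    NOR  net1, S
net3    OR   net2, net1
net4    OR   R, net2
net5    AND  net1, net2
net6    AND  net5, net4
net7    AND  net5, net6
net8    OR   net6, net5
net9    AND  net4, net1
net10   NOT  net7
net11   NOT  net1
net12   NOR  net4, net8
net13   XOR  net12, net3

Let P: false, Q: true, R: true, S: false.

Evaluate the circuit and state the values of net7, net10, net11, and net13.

net1 = Q OR P = true OR false = true
net2 = net1 NOR S = true NOR false = false
net3 = net2 OR net1 = false OR true = true
net4 = R OR net2 = true OR false = true
net5 = net1 AND net2 = true AND false = false
net6 = net5 AND net4 = false AND true = false
net7 = net5 AND net6 = false AND false = false
net8 = net6 OR net5 = false OR false = false
net10 = NOT net7 = NOT false = true
net11 = NOT net1 = NOT true = false
net12 = net4 NOR net8 = true NOR false = false
net13 = net12 XOR net3 = false XOR true = true

net7 = false; net10 = true; net11 = false; net13 = true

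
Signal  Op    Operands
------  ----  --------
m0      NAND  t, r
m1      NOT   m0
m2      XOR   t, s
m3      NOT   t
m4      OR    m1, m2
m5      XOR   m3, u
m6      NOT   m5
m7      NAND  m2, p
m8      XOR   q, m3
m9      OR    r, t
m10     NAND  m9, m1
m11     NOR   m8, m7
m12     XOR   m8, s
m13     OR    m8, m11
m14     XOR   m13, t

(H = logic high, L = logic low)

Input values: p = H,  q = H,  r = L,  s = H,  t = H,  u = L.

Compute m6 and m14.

m2 = t XOR s = H XOR H = L
m3 = NOT t = NOT H = L
m5 = m3 XOR u = L XOR L = L
m6 = NOT m5 = NOT L = H
m7 = m2 NAND p = L NAND H = H
m8 = q XOR m3 = H XOR L = H
m11 = m8 NOR m7 = H NOR H = L
m13 = m8 OR m11 = H OR L = H
m14 = m13 XOR t = H XOR H = L

m6 = H  m14 = L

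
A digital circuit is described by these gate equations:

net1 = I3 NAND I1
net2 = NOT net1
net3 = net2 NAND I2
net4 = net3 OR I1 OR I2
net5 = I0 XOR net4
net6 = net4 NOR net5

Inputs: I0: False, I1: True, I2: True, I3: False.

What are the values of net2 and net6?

net1 = I3 NAND I1 = False NAND True = True
net2 = NOT net1 = NOT True = False
net3 = net2 NAND I2 = False NAND True = True
net4 = net3 OR I1 OR I2 = True OR True OR True = True
net5 = I0 XOR net4 = False XOR True = True
net6 = net4 NOR net5 = True NOR True = False

net2 = False  net6 = False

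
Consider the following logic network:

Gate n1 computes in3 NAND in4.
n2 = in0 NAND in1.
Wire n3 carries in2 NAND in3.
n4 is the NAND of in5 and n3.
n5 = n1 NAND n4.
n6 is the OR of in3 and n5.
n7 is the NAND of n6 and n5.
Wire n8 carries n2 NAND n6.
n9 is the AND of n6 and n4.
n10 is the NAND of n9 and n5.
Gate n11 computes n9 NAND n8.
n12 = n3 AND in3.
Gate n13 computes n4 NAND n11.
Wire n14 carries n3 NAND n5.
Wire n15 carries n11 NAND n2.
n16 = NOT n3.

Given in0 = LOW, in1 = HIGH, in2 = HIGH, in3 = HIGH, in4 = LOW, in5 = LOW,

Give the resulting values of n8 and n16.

n8 = LOW  n16 = HIGH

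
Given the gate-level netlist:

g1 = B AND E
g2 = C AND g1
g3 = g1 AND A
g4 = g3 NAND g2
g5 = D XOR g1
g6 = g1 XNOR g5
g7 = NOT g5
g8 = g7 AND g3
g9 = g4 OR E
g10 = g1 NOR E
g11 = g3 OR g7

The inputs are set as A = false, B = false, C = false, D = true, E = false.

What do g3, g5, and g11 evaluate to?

g3 = false, g5 = true, g11 = false

g1 = B AND E = false AND false = false
g3 = g1 AND A = false AND false = false
g5 = D XOR g1 = true XOR false = true
g7 = NOT g5 = NOT true = false
g11 = g3 OR g7 = false OR false = false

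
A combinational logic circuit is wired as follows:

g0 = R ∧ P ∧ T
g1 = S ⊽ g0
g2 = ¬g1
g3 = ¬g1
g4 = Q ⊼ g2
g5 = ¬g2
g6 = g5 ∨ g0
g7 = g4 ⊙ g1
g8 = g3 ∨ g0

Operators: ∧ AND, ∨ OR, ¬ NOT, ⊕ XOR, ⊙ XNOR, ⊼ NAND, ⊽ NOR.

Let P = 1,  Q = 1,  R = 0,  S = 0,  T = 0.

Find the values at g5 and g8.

g5 = 1, g8 = 0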